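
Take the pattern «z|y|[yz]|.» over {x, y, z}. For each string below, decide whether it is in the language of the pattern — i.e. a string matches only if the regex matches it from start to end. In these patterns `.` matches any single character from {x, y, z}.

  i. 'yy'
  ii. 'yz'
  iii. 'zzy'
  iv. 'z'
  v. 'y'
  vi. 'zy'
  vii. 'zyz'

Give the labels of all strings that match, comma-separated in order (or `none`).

iv, v

i. 'yy' → no match
ii. 'yz' → no match
iii. 'zzy' → no match
iv. 'z' → match
v. 'y' → match
vi. 'zy' → no match
vii. 'zyz' → no match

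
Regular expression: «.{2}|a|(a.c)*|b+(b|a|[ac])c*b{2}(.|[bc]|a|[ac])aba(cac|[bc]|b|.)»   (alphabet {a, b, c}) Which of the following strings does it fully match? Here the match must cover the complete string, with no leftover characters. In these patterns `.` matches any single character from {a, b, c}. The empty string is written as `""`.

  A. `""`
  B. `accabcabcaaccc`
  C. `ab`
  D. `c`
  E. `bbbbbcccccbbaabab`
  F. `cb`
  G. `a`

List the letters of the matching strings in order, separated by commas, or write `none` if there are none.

A, C, E, F, G

A → match
B → no match
C → match
D → no match
E → match
F → match
G → match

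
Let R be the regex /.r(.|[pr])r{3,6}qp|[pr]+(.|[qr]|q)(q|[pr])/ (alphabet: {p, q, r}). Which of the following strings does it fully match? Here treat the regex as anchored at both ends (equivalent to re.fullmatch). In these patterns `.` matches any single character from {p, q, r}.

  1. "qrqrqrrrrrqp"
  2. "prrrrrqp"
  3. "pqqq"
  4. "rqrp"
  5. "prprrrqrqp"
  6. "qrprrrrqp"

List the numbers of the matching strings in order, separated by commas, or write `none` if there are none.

2, 6

1 → no match
2 → match
3 → no match
4 → no match
5 → no match
6 → match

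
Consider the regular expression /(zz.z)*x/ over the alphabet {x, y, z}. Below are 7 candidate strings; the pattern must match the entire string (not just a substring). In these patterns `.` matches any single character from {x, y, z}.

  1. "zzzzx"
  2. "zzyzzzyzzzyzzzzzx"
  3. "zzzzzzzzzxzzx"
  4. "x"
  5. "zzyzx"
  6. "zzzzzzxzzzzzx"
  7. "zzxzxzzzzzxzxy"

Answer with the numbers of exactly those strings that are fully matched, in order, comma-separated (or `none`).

1 → match
2 → match
3 → no match
4 → match
5 → match
6 → match
7 → no match — must end with "x"

1, 2, 4, 5, 6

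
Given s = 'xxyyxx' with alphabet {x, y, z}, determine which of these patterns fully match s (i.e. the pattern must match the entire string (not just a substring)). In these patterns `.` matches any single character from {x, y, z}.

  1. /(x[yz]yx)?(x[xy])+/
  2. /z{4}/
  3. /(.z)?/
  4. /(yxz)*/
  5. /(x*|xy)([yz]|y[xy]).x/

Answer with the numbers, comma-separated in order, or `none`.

1 → no match
2 → no match — must start with 'z'
3 → no match
4 → no match
5 → match

5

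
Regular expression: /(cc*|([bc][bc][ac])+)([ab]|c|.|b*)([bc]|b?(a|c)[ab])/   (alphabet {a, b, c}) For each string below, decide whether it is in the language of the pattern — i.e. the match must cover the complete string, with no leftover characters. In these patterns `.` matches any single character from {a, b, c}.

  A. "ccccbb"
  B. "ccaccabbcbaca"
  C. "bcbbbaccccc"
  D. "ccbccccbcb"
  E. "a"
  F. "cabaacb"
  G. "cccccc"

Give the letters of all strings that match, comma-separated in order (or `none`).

A → match
B → no match
C → no match
D → no match
E → no match
F → no match
G → match

A, G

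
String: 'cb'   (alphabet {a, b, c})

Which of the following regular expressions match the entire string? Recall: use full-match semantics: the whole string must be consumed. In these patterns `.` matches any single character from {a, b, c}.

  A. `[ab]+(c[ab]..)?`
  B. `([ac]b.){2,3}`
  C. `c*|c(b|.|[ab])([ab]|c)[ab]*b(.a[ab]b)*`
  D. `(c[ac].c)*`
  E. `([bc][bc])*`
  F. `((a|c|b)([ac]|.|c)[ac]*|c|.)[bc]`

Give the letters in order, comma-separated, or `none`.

E, F

A → no match
B → no match
C → no match
D → no match
E → match
F → match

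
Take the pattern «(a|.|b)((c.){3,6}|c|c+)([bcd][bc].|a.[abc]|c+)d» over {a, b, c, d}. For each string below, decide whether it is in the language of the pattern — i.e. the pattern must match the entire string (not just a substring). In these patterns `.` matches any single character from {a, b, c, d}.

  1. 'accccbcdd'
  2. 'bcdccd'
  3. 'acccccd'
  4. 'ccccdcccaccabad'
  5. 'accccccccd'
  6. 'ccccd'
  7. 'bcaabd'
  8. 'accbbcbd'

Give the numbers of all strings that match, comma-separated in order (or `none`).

1, 2, 3, 4, 5, 6, 7

1 → match
2 → match
3 → match
4 → match
5 → match
6 → match
7 → match
8 → no match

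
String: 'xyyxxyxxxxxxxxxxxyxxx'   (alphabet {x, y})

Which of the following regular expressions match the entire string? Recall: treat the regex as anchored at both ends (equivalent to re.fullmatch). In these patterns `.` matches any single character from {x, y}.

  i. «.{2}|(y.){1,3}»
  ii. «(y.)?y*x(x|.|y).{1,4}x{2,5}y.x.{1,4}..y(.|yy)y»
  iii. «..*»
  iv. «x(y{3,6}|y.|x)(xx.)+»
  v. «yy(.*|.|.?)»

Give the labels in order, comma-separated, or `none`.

iii, iv

i → no match
ii → no match — must end with 'y'
iii → match
iv → match
v → no match — must start with 'yy'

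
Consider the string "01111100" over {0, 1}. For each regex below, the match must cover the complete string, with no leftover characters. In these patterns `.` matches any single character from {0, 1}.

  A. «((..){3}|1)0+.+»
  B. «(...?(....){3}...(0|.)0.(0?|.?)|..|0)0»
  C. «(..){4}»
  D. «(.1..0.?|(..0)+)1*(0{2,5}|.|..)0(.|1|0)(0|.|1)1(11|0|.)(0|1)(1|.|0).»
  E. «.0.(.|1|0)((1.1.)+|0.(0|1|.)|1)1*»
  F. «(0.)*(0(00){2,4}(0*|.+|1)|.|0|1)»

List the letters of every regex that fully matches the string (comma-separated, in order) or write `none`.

A, C

A → match
B → no match
C → match
D → no match
E → no match
F → no match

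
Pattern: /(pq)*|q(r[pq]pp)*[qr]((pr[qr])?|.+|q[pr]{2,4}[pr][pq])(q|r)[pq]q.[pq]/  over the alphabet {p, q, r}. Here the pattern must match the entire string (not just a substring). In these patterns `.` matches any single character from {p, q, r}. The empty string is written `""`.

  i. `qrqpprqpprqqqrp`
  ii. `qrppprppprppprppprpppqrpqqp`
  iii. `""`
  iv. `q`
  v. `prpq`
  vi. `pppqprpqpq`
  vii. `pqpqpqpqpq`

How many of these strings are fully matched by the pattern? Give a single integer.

i → match
ii → match
iii → match
iv → no match
v → no match
vi → no match
vii → match
Total matched: 4

4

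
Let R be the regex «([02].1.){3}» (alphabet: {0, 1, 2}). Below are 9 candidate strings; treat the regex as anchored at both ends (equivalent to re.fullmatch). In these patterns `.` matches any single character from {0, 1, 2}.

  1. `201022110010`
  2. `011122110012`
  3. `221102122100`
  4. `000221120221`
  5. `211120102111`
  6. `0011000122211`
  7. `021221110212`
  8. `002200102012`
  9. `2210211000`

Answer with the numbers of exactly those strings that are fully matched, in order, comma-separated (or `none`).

1. `201022110010` → match
2. `011122110012` → match
3. `221102122100` → no match
4. `000221120221` → no match
5. `211120102111` → match
6 → no match
7. `021221110212` → match
8. `002200102012` → no match
9. `2210211000` → no match

1, 2, 5, 7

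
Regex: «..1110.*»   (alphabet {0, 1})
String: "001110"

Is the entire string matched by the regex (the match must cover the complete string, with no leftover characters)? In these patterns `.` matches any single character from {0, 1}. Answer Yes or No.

Yes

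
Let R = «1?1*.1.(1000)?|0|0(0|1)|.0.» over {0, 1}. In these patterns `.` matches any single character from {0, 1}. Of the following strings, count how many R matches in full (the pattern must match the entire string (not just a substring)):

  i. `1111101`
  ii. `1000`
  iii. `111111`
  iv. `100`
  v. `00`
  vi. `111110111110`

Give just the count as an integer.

i → no match
ii → no match
iii → match
iv → match
v → match
vi → no match
Total matched: 3

3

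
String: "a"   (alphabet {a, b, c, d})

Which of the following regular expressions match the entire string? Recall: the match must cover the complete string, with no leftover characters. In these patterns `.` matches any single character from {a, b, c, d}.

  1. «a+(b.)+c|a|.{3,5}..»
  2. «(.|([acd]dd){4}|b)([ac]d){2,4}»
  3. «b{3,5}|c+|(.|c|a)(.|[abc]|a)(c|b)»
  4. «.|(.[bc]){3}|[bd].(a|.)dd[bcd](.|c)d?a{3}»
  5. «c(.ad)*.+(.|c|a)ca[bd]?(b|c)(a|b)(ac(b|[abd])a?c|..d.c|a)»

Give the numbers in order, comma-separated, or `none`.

1 → match
2 → no match — must end with "d"
3 → no match
4 → match
5 → no match — must start with "c"

1, 4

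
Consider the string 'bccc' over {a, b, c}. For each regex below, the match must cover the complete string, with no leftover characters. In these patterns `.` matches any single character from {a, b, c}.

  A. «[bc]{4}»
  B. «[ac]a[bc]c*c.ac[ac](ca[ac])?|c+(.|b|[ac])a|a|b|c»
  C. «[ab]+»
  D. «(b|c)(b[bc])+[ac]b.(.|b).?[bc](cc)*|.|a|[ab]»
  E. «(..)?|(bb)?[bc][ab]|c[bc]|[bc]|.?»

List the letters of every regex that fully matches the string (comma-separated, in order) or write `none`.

A

A → match
B → no match
C → no match
D → no match
E → no match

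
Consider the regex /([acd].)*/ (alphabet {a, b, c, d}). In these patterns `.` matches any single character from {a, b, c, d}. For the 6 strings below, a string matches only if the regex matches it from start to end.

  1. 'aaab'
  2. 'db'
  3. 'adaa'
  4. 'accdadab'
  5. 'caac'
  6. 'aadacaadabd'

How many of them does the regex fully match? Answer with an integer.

5

1 → match
2 → match
3 → match
4 → match
5 → match
6 → no match
Total matched: 5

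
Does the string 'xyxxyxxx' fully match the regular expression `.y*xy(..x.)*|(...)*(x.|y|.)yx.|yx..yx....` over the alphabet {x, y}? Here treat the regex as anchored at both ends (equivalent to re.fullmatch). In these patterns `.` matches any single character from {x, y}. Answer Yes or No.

No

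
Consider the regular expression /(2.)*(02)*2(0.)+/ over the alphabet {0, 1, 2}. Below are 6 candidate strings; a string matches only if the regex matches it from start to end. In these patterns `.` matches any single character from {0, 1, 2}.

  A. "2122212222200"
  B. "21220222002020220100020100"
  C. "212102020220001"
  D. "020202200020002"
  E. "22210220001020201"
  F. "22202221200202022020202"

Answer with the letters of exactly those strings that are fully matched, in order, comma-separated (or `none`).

A, C, D, E, F

A → match
B → no match
C → match
D → match
E → match
F → match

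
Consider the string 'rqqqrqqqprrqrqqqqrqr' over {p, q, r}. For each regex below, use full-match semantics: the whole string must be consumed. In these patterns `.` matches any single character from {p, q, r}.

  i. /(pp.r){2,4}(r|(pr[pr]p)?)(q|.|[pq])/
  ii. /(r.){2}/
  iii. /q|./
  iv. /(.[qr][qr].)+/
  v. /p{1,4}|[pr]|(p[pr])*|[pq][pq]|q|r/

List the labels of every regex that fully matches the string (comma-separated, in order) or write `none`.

iv

i → no match — must start with 'pp'
ii → no match
iii → no match
iv → match
v → no match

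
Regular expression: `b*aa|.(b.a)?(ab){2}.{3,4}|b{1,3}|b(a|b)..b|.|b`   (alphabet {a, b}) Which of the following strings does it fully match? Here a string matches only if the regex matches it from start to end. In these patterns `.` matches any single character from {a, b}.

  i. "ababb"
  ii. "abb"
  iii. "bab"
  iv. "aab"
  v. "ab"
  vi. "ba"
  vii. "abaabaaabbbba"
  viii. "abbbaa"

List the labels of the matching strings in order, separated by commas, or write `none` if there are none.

none

i → no match
ii → no match
iii → no match
iv → no match
v → no match
vi → no match
vii → no match
viii → no match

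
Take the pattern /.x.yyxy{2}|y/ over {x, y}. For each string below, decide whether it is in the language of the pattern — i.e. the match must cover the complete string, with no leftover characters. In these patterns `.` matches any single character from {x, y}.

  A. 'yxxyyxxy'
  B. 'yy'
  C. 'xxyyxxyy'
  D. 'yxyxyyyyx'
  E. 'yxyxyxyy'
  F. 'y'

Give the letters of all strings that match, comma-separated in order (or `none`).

A. 'yxxyyxxy' → no match
B. 'yy' → no match
C. 'xxyyxxyy' → no match
D. 'yxyxyyyyx' → no match — must end with 'y'
E. 'yxyxyxyy' → no match
F. 'y' → match

F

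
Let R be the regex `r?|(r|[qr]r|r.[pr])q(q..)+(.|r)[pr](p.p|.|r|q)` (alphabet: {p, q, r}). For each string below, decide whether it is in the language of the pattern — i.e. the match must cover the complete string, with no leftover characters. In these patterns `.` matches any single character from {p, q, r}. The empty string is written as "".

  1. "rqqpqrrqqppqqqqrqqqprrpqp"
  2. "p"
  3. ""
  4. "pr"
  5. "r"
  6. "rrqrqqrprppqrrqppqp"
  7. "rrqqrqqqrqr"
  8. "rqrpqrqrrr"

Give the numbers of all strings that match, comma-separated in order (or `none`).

1 → no match
2 → no match
3 → match
4 → no match
5 → match
6 → no match
7 → no match
8 → no match

3, 5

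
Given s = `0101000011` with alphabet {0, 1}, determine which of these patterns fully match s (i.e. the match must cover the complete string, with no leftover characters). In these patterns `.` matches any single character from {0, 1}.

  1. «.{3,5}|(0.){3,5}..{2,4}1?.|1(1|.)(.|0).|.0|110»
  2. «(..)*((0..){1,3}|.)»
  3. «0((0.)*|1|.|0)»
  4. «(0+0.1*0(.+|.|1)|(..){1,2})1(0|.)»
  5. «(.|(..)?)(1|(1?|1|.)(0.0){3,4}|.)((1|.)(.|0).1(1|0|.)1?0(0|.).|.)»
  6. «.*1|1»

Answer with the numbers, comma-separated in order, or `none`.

1, 2, 6

1 → match
2 → match
3 → no match
4 → no match
5 → no match
6 → match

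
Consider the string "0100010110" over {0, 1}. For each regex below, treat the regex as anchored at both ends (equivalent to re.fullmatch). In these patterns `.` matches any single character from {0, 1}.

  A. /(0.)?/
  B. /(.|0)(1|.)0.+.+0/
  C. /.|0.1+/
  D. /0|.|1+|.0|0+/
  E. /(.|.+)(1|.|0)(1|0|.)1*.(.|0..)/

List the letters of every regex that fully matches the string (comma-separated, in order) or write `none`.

B, E

A → no match
B → match
C → no match
D → no match
E → match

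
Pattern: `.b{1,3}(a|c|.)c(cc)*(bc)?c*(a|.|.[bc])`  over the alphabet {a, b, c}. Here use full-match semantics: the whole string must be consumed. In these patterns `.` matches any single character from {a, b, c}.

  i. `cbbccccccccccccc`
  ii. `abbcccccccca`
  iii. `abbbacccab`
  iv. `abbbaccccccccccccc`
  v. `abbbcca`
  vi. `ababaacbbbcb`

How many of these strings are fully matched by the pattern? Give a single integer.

5

i → match
ii. `abbcccccccca` → match
iii. `abbbacccab` → match
iv → match
v. `abbbcca` → match
vi. `ababaacbbbcb` → no match
Total matched: 5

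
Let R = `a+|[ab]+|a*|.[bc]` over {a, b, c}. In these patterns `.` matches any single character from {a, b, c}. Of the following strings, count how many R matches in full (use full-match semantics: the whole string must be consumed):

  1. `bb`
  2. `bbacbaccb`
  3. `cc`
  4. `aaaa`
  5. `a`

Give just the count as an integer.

1 → match
2 → no match
3 → match
4 → match
5 → match
Total matched: 4

4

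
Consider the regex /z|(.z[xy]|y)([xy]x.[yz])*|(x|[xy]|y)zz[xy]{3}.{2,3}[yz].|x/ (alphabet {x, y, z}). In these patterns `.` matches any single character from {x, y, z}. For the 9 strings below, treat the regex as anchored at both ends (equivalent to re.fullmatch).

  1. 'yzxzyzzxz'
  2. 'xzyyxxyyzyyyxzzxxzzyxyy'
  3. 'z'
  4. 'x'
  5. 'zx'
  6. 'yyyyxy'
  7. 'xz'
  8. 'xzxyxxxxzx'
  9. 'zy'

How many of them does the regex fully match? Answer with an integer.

1 → no match
2 → no match
3 → match
4 → match
5 → no match
6 → no match
7 → no match
8 → no match
9 → no match
Total matched: 2

2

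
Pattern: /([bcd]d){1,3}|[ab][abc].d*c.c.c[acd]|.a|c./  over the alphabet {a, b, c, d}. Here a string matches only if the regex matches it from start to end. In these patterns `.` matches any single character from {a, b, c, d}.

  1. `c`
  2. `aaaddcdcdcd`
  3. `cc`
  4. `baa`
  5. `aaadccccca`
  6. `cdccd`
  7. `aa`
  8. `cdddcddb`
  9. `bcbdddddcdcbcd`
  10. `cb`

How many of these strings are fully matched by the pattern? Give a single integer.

1. `c` → no match
2. `aaaddcdcdcd` → match
3. `cc` → match
4. `baa` → no match
5. `aaadccccca` → match
6. `cdccd` → no match
7. `aa` → match
8. `cdddcddb` → no match
9 → match
10. `cb` → match
Total matched: 6

6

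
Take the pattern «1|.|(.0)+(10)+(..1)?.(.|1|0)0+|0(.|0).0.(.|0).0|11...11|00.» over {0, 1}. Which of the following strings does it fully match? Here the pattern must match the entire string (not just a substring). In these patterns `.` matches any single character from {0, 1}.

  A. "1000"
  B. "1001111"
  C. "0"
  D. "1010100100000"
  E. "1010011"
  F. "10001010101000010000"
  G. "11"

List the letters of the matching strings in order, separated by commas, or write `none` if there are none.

A → no match
B → no match
C → match
D → match
E → no match
F → no match
G → no match

C, D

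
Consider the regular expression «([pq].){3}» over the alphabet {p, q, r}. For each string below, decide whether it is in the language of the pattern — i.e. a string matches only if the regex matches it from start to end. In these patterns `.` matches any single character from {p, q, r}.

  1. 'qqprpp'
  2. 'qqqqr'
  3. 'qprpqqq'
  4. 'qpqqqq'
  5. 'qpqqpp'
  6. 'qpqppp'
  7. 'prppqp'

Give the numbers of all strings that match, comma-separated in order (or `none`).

1, 4, 5, 6, 7

1 → match
2 → no match
3 → no match
4 → match
5 → match
6 → match
7 → match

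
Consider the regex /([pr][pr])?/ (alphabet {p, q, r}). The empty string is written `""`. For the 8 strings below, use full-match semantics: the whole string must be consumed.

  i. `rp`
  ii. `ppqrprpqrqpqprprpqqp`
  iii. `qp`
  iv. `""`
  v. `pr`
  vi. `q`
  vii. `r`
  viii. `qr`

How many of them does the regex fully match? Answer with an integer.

3

i → match
ii → no match
iii → no match
iv → match
v → match
vi → no match
vii → no match
viii → no match
Total matched: 3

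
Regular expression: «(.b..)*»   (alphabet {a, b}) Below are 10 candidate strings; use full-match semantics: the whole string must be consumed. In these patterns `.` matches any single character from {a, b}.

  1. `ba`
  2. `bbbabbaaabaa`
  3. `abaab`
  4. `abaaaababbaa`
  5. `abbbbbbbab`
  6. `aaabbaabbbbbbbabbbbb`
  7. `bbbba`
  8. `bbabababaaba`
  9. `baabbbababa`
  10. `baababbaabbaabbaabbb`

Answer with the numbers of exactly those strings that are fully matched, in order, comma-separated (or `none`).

1. `ba` → no match
2. `bbbabbaaabaa` → match
3. `abaab` → no match
4. `abaaaababbaa` → no match
5. `abbbbbbbab` → no match
6 → no match
7. `bbbba` → no match
8. `bbabababaaba` → no match
9. `baabbbababa` → no match
10 → no match

2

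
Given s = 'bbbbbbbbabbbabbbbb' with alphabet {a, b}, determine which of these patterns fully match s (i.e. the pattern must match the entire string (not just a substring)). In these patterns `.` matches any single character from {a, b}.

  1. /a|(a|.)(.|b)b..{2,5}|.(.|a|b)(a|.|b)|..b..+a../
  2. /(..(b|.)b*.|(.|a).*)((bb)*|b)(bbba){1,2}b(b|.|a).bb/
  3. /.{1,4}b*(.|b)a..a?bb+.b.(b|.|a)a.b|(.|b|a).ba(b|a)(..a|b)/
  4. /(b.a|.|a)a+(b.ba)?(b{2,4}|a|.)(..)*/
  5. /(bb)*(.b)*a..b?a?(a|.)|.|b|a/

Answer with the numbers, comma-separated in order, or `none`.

2

1 → no match
2 → match
3 → no match
4 → no match
5 → no match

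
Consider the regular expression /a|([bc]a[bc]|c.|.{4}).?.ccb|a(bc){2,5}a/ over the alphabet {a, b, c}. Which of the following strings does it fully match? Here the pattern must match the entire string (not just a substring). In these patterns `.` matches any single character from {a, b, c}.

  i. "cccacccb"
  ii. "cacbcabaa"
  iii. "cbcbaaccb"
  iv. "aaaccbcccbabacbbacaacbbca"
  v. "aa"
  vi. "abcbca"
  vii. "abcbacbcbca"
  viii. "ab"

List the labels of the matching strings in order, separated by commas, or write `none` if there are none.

i, iii, vi

i → match
ii → no match
iii → match
iv → no match
v → no match
vi → match
vii → no match
viii → no match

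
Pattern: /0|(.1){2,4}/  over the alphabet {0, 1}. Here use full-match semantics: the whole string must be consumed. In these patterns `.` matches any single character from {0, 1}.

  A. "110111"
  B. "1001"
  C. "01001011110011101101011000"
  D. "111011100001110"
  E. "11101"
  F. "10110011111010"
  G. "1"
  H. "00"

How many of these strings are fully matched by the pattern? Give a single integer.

A → match
B → no match
C → no match
D → no match
E → no match
F → no match
G → no match
H → no match
Total matched: 1

1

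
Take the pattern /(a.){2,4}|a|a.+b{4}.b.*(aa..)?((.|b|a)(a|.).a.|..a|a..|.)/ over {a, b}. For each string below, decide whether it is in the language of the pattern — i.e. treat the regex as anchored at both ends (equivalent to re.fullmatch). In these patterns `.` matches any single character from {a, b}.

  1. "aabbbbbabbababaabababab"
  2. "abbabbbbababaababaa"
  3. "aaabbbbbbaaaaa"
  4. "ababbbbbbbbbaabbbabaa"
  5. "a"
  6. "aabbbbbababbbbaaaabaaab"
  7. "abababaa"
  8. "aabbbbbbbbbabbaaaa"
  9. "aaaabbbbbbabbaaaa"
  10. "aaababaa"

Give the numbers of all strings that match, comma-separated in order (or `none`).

1 → match
2 → match
3 → match
4 → match
5 → match
6 → match
7 → match
8 → match
9 → match
10 → match

1, 2, 3, 4, 5, 6, 7, 8, 9, 10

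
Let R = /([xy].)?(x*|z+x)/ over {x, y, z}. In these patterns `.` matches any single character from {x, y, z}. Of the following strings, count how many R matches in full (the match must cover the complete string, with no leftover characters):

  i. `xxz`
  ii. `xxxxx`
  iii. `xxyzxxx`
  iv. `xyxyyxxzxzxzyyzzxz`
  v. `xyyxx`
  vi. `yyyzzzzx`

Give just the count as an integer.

1

i → no match
ii → match
iii → no match
iv → no match
v → no match
vi → no match
Total matched: 1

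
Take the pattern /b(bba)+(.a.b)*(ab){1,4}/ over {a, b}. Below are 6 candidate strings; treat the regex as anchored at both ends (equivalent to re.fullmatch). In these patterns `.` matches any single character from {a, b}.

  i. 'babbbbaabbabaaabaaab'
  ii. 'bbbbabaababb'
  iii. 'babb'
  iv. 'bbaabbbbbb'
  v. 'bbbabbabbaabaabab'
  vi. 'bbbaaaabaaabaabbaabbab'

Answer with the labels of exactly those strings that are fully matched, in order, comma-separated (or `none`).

i → no match — must start with 'bbba'
ii → no match — must start with 'bbba'
iii → no match — must start with 'bbba'
iv → no match — must start with 'bbba'
v → no match
vi → match

vi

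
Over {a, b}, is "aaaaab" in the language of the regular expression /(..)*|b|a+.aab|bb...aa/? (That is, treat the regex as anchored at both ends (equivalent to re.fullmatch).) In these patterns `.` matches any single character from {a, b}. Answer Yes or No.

Yes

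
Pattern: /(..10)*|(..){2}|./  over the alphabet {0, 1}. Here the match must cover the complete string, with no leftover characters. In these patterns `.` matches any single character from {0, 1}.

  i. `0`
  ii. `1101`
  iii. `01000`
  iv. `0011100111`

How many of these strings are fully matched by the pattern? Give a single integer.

2

i → match
ii → match
iii → no match
iv → no match
Total matched: 2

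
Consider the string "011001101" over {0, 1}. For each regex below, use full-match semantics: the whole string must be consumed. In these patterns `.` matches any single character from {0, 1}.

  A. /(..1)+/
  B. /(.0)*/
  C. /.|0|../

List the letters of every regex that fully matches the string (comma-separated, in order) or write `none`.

A → match
B → no match
C → no match

A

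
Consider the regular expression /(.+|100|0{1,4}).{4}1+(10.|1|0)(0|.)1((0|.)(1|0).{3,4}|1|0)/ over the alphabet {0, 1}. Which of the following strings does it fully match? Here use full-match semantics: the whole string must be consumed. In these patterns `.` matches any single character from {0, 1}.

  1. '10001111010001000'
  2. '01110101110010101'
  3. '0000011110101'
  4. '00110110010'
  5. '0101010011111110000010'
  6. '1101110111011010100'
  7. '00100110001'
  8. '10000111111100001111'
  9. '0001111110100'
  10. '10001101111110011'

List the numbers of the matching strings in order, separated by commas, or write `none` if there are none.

4, 6, 10

1 → no match
2 → no match
3 → no match
4. '00110110010' → match
5 → no match
6 → match
7. '00100110001' → no match
8 → no match
9 → no match
10 → match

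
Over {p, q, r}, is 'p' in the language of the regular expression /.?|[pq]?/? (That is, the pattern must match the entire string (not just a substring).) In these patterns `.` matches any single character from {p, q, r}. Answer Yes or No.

Yes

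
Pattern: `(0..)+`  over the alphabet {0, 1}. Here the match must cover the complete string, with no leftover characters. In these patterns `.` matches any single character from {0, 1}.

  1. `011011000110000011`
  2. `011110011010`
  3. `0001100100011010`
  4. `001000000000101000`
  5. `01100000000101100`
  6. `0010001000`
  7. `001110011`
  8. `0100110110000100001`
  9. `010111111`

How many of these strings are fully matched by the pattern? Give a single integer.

1 → no match
2 → no match
3 → no match
4 → no match
5 → no match
6 → no match
7 → no match
8 → no match
9 → no match
Total matched: 0

0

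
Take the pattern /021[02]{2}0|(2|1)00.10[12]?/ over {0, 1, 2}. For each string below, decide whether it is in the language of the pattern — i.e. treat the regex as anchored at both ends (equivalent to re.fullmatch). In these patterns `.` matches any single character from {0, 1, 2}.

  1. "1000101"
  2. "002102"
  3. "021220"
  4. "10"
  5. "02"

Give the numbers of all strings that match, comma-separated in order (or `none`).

1, 3

1 → match
2 → no match
3 → match
4 → no match
5 → no match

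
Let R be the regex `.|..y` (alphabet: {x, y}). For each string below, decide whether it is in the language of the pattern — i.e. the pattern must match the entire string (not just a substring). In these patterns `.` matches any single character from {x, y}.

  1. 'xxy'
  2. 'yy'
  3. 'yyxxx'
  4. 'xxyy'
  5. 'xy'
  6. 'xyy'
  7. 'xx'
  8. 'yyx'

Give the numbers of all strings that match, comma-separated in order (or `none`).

1 → match
2 → no match
3 → no match
4 → no match
5 → no match
6 → match
7 → no match
8 → no match

1, 6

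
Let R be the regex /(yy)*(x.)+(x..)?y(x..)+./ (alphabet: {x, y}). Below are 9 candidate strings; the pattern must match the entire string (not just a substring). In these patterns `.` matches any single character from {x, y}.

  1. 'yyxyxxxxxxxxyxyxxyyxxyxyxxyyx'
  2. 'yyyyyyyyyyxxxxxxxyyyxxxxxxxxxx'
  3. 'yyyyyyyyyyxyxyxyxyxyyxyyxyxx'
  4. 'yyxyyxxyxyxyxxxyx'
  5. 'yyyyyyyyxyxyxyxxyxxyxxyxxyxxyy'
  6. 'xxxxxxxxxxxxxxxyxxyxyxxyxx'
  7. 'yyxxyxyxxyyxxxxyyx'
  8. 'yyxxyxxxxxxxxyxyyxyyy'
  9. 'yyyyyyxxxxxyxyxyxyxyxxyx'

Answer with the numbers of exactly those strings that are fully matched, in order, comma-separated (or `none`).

1, 2, 3, 5, 6, 7, 8, 9

1 → match
2 → match
3 → match
4 → no match
5 → match
6 → match
7 → match
8 → match
9 → match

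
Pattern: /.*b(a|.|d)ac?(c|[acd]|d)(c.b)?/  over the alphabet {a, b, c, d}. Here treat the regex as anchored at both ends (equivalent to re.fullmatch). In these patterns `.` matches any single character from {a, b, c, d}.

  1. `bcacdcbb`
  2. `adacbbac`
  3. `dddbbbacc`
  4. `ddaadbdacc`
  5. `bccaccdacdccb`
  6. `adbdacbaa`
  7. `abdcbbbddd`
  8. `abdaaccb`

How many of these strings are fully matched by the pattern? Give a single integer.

5

1 → match
2 → match
3 → match
4 → match
5 → no match
6 → no match
7 → no match
8 → match
Total matched: 5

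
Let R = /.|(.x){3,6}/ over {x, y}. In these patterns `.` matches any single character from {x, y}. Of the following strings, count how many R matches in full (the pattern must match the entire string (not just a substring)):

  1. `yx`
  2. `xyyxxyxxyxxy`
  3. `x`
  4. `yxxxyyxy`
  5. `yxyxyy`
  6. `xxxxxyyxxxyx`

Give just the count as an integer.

1

1 → no match
2 → no match
3 → match
4 → no match
5 → no match
6 → no match
Total matched: 1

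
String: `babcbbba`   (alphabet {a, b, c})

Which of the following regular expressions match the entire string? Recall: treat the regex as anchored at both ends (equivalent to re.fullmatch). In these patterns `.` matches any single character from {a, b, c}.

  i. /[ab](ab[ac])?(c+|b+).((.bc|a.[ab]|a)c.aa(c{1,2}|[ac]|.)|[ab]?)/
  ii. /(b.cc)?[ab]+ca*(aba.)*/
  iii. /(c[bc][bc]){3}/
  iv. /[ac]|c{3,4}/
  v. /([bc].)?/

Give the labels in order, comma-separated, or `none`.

i

i → match
ii → no match
iii → no match — must start with `c`
iv → no match
v → no match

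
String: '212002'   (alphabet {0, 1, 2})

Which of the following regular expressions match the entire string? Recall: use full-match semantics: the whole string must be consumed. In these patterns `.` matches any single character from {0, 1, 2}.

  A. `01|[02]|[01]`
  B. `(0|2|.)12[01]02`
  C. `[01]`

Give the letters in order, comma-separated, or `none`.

A → no match
B → match
C → no match

B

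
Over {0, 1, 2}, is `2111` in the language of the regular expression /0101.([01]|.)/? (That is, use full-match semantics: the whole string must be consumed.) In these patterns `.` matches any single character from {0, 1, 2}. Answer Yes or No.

No

Every match must start with `0101`, but `2111` does not.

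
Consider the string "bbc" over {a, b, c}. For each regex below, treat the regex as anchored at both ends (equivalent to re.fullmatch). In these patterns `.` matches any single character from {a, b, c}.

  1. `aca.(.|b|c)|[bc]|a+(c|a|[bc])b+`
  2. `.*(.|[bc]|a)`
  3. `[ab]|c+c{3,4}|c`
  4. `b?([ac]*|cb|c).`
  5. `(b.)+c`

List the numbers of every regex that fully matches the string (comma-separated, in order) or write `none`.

1 → no match
2 → match
3 → no match
4 → no match
5 → match

2, 5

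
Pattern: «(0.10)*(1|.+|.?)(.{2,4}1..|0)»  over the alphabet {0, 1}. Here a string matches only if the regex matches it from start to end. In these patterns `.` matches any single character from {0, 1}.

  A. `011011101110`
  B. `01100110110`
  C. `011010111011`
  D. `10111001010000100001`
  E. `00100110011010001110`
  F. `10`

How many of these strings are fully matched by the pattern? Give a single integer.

4

A → match
B → match
C → no match
D → no match
E → match
F → match
Total matched: 4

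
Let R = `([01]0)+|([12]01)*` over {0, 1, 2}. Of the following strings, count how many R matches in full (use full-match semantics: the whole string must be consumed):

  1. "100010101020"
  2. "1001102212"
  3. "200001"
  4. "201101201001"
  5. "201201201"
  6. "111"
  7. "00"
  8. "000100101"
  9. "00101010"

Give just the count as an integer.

1 → no match
2 → no match
3 → no match
4 → no match
5 → match
6 → no match
7 → match
8 → no match
9 → match
Total matched: 3

3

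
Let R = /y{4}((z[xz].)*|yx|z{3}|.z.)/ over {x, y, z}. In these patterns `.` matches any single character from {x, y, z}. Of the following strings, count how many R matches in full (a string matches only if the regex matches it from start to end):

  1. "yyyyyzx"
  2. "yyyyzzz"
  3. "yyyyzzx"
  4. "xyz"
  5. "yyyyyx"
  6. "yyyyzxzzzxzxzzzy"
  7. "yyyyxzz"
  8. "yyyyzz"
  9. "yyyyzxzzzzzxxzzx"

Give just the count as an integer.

7

1 → match
2 → match
3 → match
4 → no match — must start with "y"
5 → match
6 → match
7 → match
8 → no match
9 → match
Total matched: 7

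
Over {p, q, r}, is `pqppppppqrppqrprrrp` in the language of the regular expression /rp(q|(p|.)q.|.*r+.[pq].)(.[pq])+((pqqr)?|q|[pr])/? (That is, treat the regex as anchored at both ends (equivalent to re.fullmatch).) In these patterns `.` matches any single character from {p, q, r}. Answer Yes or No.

Every match must start with `rp`, but `pqppppppqrppqrprrrp` does not.

No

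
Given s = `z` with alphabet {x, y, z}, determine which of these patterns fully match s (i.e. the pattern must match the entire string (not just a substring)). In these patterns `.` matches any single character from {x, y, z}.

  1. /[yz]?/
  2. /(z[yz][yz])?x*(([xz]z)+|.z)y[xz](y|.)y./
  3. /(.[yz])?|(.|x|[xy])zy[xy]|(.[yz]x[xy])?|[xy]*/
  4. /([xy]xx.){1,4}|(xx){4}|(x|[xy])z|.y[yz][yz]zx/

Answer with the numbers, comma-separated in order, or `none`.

1

1 → match
2 → no match
3 → no match
4 → no match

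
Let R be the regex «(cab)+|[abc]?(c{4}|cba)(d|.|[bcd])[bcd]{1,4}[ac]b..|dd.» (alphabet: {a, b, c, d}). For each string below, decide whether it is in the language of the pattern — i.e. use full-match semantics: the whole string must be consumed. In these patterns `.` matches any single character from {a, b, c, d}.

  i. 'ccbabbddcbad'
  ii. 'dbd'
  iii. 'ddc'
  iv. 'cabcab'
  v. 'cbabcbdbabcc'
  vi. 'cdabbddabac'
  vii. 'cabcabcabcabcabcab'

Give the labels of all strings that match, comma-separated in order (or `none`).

i, iii, iv, v, vii

i → match
ii → no match
iii → match
iv → match
v → match
vi → no match
vii → match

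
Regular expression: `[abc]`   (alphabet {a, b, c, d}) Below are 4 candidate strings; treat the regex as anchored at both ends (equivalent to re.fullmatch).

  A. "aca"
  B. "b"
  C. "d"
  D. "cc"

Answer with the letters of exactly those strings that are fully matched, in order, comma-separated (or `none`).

B

A → no match
B → match
C → no match
D → no match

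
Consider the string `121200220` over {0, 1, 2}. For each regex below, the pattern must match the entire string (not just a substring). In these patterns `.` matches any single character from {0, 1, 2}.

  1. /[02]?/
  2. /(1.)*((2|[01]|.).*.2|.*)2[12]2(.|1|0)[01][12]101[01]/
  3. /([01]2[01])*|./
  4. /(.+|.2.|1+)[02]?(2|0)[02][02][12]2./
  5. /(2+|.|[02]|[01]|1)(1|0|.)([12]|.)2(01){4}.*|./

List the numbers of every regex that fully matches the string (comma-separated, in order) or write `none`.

4

1 → no match
2 → no match
3 → no match
4 → match
5 → no match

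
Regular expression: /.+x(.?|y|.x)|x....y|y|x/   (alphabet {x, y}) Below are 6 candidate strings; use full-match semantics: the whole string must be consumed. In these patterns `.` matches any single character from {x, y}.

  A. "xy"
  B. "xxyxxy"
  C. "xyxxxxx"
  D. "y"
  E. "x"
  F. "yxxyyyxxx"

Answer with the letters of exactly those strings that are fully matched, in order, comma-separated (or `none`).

A → no match
B → match
C → match
D → match
E → match
F → match

B, C, D, E, F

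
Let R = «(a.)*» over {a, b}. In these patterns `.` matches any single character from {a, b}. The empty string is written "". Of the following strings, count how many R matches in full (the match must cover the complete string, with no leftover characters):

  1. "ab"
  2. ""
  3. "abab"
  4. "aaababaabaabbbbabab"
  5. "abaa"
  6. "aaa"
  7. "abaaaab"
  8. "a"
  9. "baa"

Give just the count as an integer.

4

1. "ab" → match
2. "" → match
3. "abab" → match
4 → no match
5. "abaa" → match
6. "aaa" → no match
7. "abaaaab" → no match
8. "a" → no match
9. "baa" → no match
Total matched: 4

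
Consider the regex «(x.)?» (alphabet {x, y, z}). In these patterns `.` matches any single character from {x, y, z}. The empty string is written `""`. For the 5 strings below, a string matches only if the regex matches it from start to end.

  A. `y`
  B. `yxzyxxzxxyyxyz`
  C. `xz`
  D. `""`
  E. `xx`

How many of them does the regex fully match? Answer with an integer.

3

A → no match
B → no match
C → match
D → match
E → match
Total matched: 3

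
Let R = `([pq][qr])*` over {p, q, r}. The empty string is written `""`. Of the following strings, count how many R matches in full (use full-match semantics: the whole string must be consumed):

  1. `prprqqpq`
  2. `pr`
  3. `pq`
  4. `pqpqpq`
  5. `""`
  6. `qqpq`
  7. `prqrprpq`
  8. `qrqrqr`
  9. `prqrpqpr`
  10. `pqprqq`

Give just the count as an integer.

1. `prprqqpq` → match
2. `pr` → match
3. `pq` → match
4. `pqpqpq` → match
5. `""` → match
6. `qqpq` → match
7. `prqrprpq` → match
8. `qrqrqr` → match
9. `prqrpqpr` → match
10. `pqprqq` → match
Total matched: 10

10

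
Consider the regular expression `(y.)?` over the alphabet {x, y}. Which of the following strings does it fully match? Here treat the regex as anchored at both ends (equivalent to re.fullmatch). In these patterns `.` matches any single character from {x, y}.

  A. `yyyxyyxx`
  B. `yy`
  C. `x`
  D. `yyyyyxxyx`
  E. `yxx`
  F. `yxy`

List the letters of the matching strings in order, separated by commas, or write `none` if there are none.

A. `yyyxyyxx` → no match
B. `yy` → match
C. `x` → no match
D. `yyyyyxxyx` → no match
E. `yxx` → no match
F. `yxy` → no match

B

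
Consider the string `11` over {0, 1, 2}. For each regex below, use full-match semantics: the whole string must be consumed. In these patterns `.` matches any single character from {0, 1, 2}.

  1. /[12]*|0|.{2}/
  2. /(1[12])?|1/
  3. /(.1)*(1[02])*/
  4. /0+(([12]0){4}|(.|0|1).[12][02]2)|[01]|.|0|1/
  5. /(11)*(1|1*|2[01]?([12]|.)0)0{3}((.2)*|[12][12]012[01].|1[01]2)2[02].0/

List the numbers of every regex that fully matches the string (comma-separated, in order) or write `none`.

1, 2, 3

1 → match
2 → match
3 → match
4 → no match
5 → no match — must end with `0`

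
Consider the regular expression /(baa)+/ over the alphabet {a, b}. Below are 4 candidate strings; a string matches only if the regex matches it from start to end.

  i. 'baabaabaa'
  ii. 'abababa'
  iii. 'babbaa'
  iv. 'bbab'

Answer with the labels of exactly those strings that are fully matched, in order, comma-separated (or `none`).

i. 'baabaabaa' → match
ii. 'abababa' → no match — must start with 'baa'
iii. 'babbaa' → no match — must start with 'baa'
iv. 'bbab' → no match — must start with 'baa'

i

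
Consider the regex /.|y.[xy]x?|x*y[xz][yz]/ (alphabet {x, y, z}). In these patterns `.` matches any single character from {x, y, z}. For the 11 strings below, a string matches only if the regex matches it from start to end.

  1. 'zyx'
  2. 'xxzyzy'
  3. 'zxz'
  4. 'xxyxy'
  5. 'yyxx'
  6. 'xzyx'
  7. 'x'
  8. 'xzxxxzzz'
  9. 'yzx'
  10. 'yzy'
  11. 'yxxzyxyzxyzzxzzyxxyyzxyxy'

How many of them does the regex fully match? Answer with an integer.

5

1 → no match
2 → no match
3 → no match
4 → match
5 → match
6 → no match
7 → match
8 → no match
9 → match
10 → match
11 → no match
Total matched: 5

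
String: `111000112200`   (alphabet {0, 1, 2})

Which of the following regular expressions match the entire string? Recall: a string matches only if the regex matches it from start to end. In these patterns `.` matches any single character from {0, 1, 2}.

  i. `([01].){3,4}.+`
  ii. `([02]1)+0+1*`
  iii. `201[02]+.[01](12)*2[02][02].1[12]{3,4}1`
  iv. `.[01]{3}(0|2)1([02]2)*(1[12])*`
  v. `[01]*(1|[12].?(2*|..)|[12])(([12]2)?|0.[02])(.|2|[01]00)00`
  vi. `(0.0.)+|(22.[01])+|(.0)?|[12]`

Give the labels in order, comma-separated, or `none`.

i, v

i → match
ii → no match
iii → no match — must start with `201`
iv → no match
v → match
vi → no match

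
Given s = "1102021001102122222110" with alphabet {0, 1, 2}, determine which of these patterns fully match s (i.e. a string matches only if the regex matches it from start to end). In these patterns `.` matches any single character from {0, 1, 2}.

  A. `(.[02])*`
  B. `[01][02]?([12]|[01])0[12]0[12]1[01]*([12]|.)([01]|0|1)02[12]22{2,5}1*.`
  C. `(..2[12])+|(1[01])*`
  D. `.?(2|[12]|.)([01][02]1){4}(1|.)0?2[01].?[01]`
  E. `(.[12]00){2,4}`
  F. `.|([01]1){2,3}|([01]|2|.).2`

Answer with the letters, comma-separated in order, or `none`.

A → no match
B → match
C → no match
D → no match
E → no match — must end with "00"
F → no match

B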